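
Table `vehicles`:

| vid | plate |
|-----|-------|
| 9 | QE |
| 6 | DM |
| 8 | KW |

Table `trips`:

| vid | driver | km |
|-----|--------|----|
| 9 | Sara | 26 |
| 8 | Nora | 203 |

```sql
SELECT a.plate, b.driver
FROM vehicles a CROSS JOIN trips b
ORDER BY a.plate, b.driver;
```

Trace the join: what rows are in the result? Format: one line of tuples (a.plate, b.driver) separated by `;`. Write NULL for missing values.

(DM, Nora); (DM, Sara); (KW, Nora); (KW, Sara); (QE, Nora); (QE, Sara)

CROSS JOIN pairs every row of `vehicles` with every row of `trips`: 3 × 2 = 6 rows.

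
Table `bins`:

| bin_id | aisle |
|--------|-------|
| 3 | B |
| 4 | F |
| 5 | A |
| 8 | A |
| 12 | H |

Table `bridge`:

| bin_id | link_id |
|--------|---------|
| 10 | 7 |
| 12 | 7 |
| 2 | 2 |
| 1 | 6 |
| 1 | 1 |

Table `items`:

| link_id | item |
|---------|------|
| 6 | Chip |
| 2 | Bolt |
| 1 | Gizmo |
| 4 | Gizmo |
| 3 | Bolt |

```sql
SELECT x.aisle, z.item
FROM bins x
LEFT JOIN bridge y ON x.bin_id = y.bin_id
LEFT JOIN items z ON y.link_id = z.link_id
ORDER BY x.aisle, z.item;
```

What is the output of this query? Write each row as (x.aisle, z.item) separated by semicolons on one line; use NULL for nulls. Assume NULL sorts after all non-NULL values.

Evaluate left to right. First `bins x LEFT JOIN bridge y` on bin_id: 5 row(s).
Then LEFT JOIN `items z` on link_id: each of those 5 rows is kept; rows whose y.link_id has no match in z get NULL for z's columns.

(A, NULL); (A, NULL); (B, NULL); (F, NULL); (H, NULL)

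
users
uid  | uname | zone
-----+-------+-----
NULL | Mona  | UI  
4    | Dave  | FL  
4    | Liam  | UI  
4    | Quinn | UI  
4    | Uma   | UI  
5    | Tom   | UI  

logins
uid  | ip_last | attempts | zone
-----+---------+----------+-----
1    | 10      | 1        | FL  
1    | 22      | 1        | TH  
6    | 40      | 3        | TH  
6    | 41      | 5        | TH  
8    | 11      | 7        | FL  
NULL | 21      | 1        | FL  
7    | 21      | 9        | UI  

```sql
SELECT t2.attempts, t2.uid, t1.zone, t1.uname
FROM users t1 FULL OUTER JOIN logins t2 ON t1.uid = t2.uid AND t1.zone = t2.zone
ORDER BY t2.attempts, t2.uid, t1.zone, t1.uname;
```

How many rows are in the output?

13

FULL OUTER JOIN keeps every row from both sides; unmatched rows get NULL for the other side's columns.
Matching on t1.uid = t2.uid AND t1.zone = t2.zone. A NULL in a compared column never satisfies the condition.
- t1[0] uid=NULL, zone=UI → no match; kept with NULLs on the t2 side.
- t1[1] uid=4, zone=FL → no match; kept with NULLs on the t2 side.
- t1[2] uid=4, zone=UI → no match; kept with NULLs on the t2 side.
- t1[3] uid=4, zone=UI → no match; kept with NULLs on the t2 side.
- t1[4] uid=4, zone=UI → no match; kept with NULLs on the t2 side.
- t1[5] uid=5, zone=UI → no match; kept with NULLs on the t2 side.
- plus 7 unmatched t2 row(s), each kept with NULL t1 columns.
Total: 0 matched + 13 padded = 13 rows.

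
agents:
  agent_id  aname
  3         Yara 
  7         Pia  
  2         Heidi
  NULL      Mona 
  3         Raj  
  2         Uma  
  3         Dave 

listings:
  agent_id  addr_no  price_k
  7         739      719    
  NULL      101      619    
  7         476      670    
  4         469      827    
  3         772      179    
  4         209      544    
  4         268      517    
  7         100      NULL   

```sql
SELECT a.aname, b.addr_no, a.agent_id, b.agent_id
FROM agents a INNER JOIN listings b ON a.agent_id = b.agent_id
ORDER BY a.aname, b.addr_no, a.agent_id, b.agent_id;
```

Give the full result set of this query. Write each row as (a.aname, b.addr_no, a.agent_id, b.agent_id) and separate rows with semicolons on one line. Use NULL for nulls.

INNER JOIN keeps only pairs where the ON condition holds.
Matching on a.agent_id = b.agent_id. A NULL in a compared column never satisfies the condition.
Matched pairs: 6.

(Dave, 772, 3, 3); (Pia, 100, 7, 7); (Pia, 476, 7, 7); (Pia, 739, 7, 7); (Raj, 772, 3, 3); (Yara, 772, 3, 3)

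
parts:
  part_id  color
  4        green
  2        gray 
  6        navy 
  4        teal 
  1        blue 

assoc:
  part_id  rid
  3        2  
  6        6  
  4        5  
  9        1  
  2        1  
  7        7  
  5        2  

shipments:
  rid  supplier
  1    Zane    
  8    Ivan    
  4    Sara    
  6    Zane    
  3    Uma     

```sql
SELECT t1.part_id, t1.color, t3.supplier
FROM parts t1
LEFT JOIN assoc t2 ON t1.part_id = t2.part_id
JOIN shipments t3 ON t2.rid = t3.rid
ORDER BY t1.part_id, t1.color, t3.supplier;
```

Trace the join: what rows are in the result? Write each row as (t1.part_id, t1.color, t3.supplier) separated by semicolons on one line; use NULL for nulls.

Step 1 — t1 LEFT JOIN t2 on part_id → 5 row(s).
Then INNER JOIN `shipments t3` on rid: keep only rows whose t2.rid appears in t3.

(2, gray, Zane); (6, navy, Zane)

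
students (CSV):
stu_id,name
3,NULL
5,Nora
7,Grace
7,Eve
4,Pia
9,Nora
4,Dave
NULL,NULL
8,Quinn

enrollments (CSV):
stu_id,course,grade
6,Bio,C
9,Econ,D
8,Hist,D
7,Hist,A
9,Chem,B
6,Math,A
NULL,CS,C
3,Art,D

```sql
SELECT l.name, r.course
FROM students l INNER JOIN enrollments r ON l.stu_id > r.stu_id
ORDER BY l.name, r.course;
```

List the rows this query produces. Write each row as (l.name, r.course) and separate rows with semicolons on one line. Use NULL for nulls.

INNER JOIN keeps only pairs where the ON condition holds.
Matching on l.stu_id > r.stu_id. A NULL in a compared column never satisfies the condition.
- l (stu_id=3) has no partner → excluded.
- l (stu_id=5) pairs with 1 row(s) of r.
- l (stu_id=7) pairs with 3 row(s) of r.
- l (stu_id=7) pairs with 3 row(s) of r.
- l (stu_id=4) pairs with 1 row(s) of r.
- l (stu_id=9) pairs with 5 row(s) of r.
- l (stu_id=4) pairs with 1 row(s) of r.
- l (stu_id=NULL) has no partner → excluded.
- l (stu_id=8) pairs with 4 row(s) of r.

(Dave, Art); (Eve, Art); (Eve, Bio); (Eve, Math); (Grace, Art); (Grace, Bio); (Grace, Math); (Nora, Art); (Nora, Art); (Nora, Bio); (Nora, Hist); (Nora, Hist); (Nora, Math); (Pia, Art); (Quinn, Art); (Quinn, Bio); (Quinn, Hist); (Quinn, Math)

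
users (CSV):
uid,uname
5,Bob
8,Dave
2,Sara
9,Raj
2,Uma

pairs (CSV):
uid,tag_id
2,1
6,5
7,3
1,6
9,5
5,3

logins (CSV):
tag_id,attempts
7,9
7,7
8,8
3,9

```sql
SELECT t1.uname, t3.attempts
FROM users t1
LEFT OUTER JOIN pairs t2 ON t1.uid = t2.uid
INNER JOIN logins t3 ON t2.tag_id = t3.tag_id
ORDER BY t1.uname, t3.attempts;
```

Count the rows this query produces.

1

Evaluate left to right. First `users t1 LEFT JOIN pairs t2` on uid: 5 row(s).
Then INNER JOIN `logins t3` on tag_id: keep only rows whose t2.tag_id appears in t3.
Result: 1 row(s).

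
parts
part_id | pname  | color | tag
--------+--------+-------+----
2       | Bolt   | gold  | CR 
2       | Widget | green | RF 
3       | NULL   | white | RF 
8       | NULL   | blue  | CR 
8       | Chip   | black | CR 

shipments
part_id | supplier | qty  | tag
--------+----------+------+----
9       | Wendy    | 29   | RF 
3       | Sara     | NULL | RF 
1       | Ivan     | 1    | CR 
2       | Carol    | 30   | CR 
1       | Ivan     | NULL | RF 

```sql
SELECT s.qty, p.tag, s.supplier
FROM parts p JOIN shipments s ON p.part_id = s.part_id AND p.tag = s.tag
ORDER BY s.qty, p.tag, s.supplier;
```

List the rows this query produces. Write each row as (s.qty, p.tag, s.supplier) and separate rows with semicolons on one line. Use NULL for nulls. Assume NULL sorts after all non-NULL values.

(30, CR, Carol); (NULL, RF, Sara)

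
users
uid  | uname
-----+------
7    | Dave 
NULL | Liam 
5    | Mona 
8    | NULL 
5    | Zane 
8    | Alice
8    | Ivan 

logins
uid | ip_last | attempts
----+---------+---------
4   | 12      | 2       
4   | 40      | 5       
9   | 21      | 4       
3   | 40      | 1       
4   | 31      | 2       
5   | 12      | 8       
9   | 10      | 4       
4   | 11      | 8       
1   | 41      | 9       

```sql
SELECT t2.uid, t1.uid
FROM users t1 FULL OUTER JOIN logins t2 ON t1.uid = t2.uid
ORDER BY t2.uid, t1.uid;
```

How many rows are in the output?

FULL OUTER JOIN keeps every row from both sides; unmatched rows get NULL for the other side's columns.
Matching on t1.uid = t2.uid. A NULL in a compared column never satisfies the condition.
- t1[0] uid=7 → no match; kept with NULLs on the t2 side.
- t1[1] uid=NULL → no match; kept with NULLs on the t2 side.
- t1[2] uid=5 → 1 match(es) in t2 → 1 row(s).
- t1[3] uid=8 → no match; kept with NULLs on the t2 side.
- t1[4] uid=5 → 1 match(es) in t2 → 1 row(s).
- t1[5] uid=8 → no match; kept with NULLs on the t2 side.
- t1[6] uid=8 → no match; kept with NULLs on the t2 side.
- 8 t2 row(s) had no t1 match → kept, t1 columns NULL.
Total: 2 matched + 13 padded = 15 rows.

15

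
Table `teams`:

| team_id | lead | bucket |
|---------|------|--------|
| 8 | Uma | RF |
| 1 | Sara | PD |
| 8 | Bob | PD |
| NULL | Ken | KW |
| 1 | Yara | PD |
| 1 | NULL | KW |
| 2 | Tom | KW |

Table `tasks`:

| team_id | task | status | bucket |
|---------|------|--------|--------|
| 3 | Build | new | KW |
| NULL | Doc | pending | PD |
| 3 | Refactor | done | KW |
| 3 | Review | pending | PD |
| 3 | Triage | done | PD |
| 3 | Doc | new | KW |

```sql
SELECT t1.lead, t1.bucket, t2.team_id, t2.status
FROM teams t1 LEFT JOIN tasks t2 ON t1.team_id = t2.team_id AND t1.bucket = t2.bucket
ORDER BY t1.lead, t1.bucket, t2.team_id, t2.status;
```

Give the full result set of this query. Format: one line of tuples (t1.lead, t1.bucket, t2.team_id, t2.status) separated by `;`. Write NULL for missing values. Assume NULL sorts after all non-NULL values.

(Bob, PD, NULL, NULL); (Ken, KW, NULL, NULL); (Sara, PD, NULL, NULL); (Tom, KW, NULL, NULL); (Uma, RF, NULL, NULL); (Yara, PD, NULL, NULL); (NULL, KW, NULL, NULL)

LEFT JOIN keeps every row from `teams`; unmatched rows get NULL for `tasks`'s columns.
Matching on t1.team_id = t2.team_id AND t1.bucket = t2.bucket. A NULL in a compared column never satisfies the condition.
Matched pairs: 0; unmatched t1 rows kept: 7.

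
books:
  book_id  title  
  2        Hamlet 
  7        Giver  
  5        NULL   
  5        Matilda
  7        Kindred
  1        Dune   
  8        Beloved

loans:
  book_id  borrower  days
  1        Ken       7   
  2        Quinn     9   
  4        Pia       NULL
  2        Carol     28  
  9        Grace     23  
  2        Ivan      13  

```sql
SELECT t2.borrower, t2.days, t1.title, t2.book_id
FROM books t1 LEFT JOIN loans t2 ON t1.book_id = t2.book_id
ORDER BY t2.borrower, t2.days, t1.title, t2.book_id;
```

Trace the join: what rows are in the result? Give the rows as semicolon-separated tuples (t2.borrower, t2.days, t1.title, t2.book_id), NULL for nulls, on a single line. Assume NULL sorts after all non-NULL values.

LEFT JOIN keeps every row from `books`; unmatched rows get NULL for `loans`'s columns.
Matching on t1.book_id = t2.book_id.
- t1 row (book_id=2): matches 3 t2 row(s) → 3 output row(s).
- t1 row (book_id=7): no match → kept, t2 columns NULL.
- t1 row (book_id=5): no match → kept, t2 columns NULL.
- t1 row (book_id=5): no match → kept, t2 columns NULL.
- t1 row (book_id=7): no match → kept, t2 columns NULL.
- t1 row (book_id=1): matches 1 t2 row(s) → 1 output row(s).
- t1 row (book_id=8): no match → kept, t2 columns NULL.
After projecting and ordering:
t2.borrower | t2.days | t1.title | t2.book_id
Carol | 28 | Hamlet | 2
Ivan | 13 | Hamlet | 2
Ken | 7 | Dune | 1
Quinn | 9 | Hamlet | 2
NULL | NULL | Beloved | NULL
NULL | NULL | Giver | NULL
NULL | NULL | Kindred | NULL
NULL | NULL | Matilda | NULL
NULL | NULL | NULL | NULL

(Carol, 28, Hamlet, 2); (Ivan, 13, Hamlet, 2); (Ken, 7, Dune, 1); (Quinn, 9, Hamlet, 2); (NULL, NULL, Beloved, NULL); (NULL, NULL, Giver, NULL); (NULL, NULL, Kindred, NULL); (NULL, NULL, Matilda, NULL); (NULL, NULL, NULL, NULL)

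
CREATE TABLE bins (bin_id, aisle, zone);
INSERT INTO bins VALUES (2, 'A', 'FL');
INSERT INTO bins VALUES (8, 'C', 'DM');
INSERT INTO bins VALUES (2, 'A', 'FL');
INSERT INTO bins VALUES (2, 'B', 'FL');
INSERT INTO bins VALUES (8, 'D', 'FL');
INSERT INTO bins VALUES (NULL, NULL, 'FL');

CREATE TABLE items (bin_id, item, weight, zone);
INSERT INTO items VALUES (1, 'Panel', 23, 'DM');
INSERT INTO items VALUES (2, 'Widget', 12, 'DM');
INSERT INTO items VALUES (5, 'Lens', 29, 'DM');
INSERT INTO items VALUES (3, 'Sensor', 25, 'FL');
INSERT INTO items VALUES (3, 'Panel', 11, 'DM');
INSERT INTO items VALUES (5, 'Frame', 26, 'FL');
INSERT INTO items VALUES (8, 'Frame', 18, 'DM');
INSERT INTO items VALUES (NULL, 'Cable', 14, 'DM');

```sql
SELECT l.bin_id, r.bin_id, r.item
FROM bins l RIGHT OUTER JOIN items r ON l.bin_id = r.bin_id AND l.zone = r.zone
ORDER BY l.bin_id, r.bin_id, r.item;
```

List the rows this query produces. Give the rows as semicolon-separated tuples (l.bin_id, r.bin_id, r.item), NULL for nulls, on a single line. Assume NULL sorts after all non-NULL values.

(8, 8, Frame); (NULL, 1, Panel); (NULL, 2, Widget); (NULL, 3, Panel); (NULL, 3, Sensor); (NULL, 5, Frame); (NULL, 5, Lens); (NULL, NULL, Cable)

RIGHT JOIN keeps every row from `items`; unmatched rows get NULL for `bins`'s columns.
Matching on l.bin_id = r.bin_id AND l.zone = r.zone. A NULL in a compared column never satisfies the condition.
Matched pairs: 1; unmatched r rows kept: 7.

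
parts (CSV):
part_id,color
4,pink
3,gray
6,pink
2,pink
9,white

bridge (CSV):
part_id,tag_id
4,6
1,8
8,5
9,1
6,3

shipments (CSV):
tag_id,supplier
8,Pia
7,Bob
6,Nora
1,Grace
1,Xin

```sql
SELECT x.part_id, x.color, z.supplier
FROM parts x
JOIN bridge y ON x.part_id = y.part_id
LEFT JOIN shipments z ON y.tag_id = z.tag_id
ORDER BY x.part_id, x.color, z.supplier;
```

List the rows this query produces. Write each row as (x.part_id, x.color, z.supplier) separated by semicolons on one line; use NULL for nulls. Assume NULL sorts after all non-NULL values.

(4, pink, Nora); (6, pink, NULL); (9, white, Grace); (9, white, Xin)

Evaluate left to right. First `parts x INNER JOIN bridge y` on part_id: 3 row(s).
Then LEFT JOIN `shipments z` on tag_id: each of those 3 rows is kept; rows whose y.tag_id has no match in z get NULL for z's columns.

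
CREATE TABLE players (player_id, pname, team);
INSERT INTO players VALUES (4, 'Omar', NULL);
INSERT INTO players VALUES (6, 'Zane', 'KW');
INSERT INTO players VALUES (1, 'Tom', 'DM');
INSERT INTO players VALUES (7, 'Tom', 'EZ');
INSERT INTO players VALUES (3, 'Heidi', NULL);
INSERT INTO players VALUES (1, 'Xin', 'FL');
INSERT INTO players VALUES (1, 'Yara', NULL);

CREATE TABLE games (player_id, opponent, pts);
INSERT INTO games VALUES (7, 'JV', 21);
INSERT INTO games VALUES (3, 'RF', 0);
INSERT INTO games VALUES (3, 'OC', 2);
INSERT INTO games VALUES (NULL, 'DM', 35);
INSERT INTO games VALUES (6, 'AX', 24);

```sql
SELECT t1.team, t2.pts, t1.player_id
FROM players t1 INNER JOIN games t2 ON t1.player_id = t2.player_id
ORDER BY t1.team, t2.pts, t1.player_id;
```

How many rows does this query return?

4

INNER JOIN keeps only pairs where the ON condition holds.
Matching on t1.player_id = t2.player_id. A NULL in a compared column never satisfies the condition.
- t1 row (player_id=4): no match → dropped.
- t1 row (player_id=6): matches 1 t2 row(s) → 1 output row(s).
- t1 row (player_id=1): no match → dropped.
- t1 row (player_id=7): matches 1 t2 row(s) → 1 output row(s).
- t1 row (player_id=3): matches 2 t2 row(s) → 2 output row(s).
- t1 row (player_id=1): no match → dropped.
- t1 row (player_id=1): no match → dropped.
Total: 4 rows.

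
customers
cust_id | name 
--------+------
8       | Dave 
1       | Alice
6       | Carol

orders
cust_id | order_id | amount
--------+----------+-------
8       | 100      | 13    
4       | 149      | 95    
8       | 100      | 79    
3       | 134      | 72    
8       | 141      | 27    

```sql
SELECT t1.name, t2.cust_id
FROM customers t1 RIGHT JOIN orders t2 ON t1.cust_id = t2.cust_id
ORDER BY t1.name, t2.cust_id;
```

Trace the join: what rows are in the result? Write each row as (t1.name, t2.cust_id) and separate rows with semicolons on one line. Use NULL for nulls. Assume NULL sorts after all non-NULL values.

(Dave, 8); (Dave, 8); (Dave, 8); (NULL, 3); (NULL, 4)

RIGHT JOIN keeps every row from `orders`; unmatched rows get NULL for `customers`'s columns.
Matching on t1.cust_id = t2.cust_id.
- t1 row (cust_id=8): matches 3 t2 row(s) → 3 output row(s).
- t1 row (cust_id=1): no match.
- t1 row (cust_id=6): no match.
- plus 2 unmatched t2 row(s), each kept with NULL t1 columns.
After projecting and ordering:
t1.name | t2.cust_id
Dave | 8
Dave | 8
Dave | 8
NULL | 3
NULL | 4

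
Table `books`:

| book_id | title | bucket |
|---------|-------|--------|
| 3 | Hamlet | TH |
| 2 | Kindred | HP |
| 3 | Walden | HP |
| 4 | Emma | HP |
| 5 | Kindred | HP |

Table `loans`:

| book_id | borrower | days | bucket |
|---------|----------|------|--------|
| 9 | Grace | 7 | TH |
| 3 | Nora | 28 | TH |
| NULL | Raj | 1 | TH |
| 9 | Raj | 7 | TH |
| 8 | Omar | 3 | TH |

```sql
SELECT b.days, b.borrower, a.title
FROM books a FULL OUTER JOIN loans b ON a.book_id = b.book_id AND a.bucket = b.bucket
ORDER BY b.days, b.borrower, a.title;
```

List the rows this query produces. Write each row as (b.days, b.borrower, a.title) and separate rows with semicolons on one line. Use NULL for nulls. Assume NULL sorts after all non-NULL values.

(1, Raj, NULL); (3, Omar, NULL); (7, Grace, NULL); (7, Raj, NULL); (28, Nora, Hamlet); (NULL, NULL, Emma); (NULL, NULL, Kindred); (NULL, NULL, Kindred); (NULL, NULL, Walden)

FULL OUTER JOIN keeps every row from both sides; unmatched rows get NULL for the other side's columns.
Matching on a.book_id = b.book_id AND a.bucket = b.bucket. A NULL in a compared column never satisfies the condition.
- a row (book_id=3, bucket=TH): matches 1 b row(s) → 1 output row(s).
- a row (book_id=2, bucket=HP): no match → kept, b columns NULL.
- a row (book_id=3, bucket=HP): no match → kept, b columns NULL.
- a row (book_id=4, bucket=HP): no match → kept, b columns NULL.
- a row (book_id=5, bucket=HP): no match → kept, b columns NULL.
- 4 row(s) from b found no a partner → padded with NULL.
After projecting and ordering:
b.days | b.borrower | a.title
1 | Raj | NULL
3 | Omar | NULL
7 | Grace | NULL
7 | Raj | NULL
28 | Nora | Hamlet
NULL | NULL | Emma
NULL | NULL | Kindred
NULL | NULL | Kindred
NULL | NULL | Walden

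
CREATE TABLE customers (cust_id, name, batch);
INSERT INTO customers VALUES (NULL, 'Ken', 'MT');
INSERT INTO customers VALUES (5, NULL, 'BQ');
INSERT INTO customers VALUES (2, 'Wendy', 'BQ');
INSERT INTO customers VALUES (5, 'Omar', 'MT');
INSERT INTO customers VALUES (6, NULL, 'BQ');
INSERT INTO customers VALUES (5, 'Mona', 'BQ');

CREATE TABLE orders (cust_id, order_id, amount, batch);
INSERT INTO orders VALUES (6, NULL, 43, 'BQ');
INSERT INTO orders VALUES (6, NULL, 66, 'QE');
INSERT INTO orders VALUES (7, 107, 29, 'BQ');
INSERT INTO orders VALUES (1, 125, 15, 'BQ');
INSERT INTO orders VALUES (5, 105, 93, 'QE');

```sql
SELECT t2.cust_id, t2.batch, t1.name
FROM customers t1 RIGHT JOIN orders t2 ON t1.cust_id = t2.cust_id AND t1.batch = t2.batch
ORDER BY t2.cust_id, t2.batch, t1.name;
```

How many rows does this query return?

5

RIGHT JOIN keeps every row from `orders`; unmatched rows get NULL for `customers`'s columns.
Matching on t1.cust_id = t2.cust_id AND t1.batch = t2.batch. A NULL in a compared column never satisfies the condition.
- t1 (cust_id=NULL, batch=MT) has no partner in t2.
- t1 (cust_id=5, batch=BQ) has no partner in t2.
- t1 (cust_id=2, batch=BQ) has no partner in t2.
- t1 (cust_id=5, batch=MT) has no partner in t2.
- t1 (cust_id=6, batch=BQ) pairs with 1 row(s) of t2.
- t1 (cust_id=5, batch=BQ) has no partner in t2.
- plus 4 unmatched t2 row(s), each kept with NULL t1 columns.
Total: 1 matched + 4 padded = 5 rows.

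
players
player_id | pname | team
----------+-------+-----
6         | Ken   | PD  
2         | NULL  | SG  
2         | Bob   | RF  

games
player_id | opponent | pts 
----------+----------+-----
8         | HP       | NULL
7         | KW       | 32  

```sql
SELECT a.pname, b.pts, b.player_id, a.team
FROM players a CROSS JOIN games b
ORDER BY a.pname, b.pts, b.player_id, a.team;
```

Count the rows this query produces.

CROSS JOIN pairs every row of `players` with every row of `games`: 3 × 2 = 6 rows.

6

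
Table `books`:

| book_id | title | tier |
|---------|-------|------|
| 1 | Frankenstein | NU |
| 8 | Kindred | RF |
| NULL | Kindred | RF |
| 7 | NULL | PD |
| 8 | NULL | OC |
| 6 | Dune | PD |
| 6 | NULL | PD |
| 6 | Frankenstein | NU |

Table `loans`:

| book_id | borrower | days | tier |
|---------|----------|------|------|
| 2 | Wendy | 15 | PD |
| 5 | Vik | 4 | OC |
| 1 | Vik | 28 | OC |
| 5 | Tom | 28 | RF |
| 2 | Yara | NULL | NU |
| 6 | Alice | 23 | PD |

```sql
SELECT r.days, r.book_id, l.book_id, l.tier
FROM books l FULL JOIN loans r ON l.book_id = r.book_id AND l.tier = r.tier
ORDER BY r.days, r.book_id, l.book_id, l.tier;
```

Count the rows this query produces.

FULL OUTER JOIN keeps every row from both sides; unmatched rows get NULL for the other side's columns.
Matching on l.book_id = r.book_id AND l.tier = r.tier. A NULL in a compared column never satisfies the condition.
- l (book_id=1, tier=NU) has no partner → padded with NULL.
- l (book_id=8, tier=RF) has no partner → padded with NULL.
- l (book_id=NULL, tier=RF) has no partner → padded with NULL.
- l (book_id=7, tier=PD) has no partner → padded with NULL.
- l (book_id=8, tier=OC) has no partner → padded with NULL.
- l (book_id=6, tier=PD) pairs with 1 row(s) of r.
- l (book_id=6, tier=PD) pairs with 1 row(s) of r.
- l (book_id=6, tier=NU) has no partner → padded with NULL.
- 5 row(s) from r found no l partner → padded with NULL.
Total: 2 matched + 11 padded = 13 rows.

13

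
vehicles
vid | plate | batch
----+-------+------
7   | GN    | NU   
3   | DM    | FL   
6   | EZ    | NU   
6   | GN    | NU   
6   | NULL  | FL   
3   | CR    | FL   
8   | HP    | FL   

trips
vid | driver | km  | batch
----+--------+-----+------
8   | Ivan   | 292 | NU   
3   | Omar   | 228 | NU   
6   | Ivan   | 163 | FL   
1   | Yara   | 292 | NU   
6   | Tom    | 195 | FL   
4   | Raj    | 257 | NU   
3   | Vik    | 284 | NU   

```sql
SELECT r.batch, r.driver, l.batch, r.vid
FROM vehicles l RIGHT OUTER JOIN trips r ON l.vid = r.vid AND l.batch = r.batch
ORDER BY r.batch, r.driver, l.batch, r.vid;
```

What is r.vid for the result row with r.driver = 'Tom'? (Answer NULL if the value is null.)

6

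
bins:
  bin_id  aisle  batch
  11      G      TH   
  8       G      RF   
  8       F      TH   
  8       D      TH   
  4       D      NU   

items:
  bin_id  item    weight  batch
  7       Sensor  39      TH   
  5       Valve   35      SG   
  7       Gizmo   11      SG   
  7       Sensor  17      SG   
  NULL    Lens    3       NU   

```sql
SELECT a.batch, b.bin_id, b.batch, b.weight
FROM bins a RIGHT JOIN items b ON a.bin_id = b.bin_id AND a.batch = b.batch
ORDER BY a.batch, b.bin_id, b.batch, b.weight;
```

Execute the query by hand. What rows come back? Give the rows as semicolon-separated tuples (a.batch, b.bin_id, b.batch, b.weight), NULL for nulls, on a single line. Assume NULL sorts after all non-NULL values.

RIGHT JOIN keeps every row from `items`; unmatched rows get NULL for `bins`'s columns.
Matching on a.bin_id = b.bin_id AND a.batch = b.batch. A NULL in a compared column never satisfies the condition.
- a (bin_id=11, batch=TH) has no partner in b.
- a (bin_id=8, batch=RF) has no partner in b.
- a (bin_id=8, batch=TH) has no partner in b.
- a (bin_id=8, batch=TH) has no partner in b.
- a (bin_id=4, batch=NU) has no partner in b.
- 5 b row(s) had no a match → kept, a columns NULL.
After projecting and ordering:
a.batch | b.bin_id | b.batch | b.weight
NULL | 5 | SG | 35
NULL | 7 | SG | 11
NULL | 7 | SG | 17
NULL | 7 | TH | 39
NULL | NULL | NU | 3

(NULL, 5, SG, 35); (NULL, 7, SG, 11); (NULL, 7, SG, 17); (NULL, 7, TH, 39); (NULL, NULL, NU, 3)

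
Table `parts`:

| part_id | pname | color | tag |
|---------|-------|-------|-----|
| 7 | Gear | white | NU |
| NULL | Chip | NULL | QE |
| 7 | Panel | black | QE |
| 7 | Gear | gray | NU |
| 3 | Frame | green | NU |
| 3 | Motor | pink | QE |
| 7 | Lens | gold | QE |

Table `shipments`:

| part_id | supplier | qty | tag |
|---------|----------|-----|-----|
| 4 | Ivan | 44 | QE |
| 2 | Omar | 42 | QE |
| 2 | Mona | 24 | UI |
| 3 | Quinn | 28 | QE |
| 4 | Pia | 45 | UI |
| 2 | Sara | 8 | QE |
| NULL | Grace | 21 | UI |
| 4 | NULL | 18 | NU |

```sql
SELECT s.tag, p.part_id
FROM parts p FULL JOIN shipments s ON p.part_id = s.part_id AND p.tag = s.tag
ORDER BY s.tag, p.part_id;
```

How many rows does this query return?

14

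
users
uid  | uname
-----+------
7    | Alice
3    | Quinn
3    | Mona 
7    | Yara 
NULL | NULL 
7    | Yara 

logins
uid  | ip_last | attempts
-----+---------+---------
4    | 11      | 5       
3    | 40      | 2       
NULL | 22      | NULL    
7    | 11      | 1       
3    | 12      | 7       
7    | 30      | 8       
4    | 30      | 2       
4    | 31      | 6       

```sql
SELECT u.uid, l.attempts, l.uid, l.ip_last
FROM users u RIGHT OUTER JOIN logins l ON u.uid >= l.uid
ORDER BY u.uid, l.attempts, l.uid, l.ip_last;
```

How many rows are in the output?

RIGHT JOIN keeps every row from `logins`; unmatched rows get NULL for `users`'s columns.
Matching on u.uid >= l.uid. A NULL in a compared column never satisfies the condition.
Matched pairs: 25; unmatched l rows kept: 1.
Total: 25 matched + 1 padded = 26 rows.

26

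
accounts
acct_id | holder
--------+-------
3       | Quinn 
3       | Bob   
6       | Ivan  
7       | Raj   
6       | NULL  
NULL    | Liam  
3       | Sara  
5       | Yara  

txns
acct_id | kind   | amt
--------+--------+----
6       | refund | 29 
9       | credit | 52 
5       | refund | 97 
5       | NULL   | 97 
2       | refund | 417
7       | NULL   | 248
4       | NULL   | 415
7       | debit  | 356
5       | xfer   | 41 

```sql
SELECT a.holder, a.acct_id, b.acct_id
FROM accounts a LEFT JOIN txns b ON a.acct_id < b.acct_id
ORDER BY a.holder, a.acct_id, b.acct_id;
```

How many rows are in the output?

36

LEFT JOIN keeps every row from `accounts`; unmatched rows get NULL for `txns`'s columns.
Matching on a.acct_id < b.acct_id. A NULL in a compared column never satisfies the condition.
Matched pairs: 35; unmatched a rows kept: 1.
Total: 35 matched + 1 padded = 36 rows.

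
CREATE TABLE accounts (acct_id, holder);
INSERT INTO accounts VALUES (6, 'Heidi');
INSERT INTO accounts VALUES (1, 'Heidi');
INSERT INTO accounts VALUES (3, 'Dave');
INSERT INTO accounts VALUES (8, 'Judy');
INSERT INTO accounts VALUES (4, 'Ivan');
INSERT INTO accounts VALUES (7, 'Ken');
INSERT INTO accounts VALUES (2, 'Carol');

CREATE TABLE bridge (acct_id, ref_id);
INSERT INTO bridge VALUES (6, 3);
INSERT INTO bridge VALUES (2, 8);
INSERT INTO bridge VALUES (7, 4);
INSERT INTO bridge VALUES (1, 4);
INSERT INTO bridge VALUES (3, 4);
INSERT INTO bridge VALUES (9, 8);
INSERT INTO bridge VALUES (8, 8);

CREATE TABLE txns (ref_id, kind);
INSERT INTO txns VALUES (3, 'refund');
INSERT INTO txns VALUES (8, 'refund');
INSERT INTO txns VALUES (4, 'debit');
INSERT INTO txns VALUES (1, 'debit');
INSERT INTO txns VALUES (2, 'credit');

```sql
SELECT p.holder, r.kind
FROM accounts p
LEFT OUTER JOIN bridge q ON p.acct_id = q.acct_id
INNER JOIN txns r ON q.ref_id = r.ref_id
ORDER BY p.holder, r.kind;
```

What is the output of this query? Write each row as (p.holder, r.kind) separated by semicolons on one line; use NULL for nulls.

(Carol, refund); (Dave, debit); (Heidi, debit); (Heidi, refund); (Judy, refund); (Ken, debit)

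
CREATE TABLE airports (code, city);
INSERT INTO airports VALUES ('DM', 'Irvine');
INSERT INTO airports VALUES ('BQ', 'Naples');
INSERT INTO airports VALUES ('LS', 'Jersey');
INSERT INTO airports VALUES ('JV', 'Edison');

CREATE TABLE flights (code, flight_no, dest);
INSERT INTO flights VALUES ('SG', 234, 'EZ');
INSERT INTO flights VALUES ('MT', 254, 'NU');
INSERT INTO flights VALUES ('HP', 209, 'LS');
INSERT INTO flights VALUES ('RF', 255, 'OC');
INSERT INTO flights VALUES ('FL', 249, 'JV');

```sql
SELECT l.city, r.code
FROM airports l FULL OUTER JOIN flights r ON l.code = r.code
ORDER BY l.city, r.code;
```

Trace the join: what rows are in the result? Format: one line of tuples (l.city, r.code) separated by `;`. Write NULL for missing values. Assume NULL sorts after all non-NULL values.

(Edison, NULL); (Irvine, NULL); (Jersey, NULL); (Naples, NULL); (NULL, FL); (NULL, HP); (NULL, MT); (NULL, RF); (NULL, SG)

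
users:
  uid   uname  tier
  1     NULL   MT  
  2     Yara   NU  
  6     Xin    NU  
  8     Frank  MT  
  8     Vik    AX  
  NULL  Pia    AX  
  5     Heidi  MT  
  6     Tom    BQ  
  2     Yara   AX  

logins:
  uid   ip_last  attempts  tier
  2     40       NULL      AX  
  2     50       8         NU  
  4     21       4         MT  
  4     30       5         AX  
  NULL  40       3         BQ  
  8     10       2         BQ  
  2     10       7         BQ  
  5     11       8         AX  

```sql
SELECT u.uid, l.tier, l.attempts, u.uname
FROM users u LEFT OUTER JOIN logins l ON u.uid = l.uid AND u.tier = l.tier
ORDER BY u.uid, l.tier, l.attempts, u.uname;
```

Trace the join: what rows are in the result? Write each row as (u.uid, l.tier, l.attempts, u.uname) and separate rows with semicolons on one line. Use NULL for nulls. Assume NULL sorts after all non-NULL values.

(1, NULL, NULL, NULL); (2, AX, NULL, Yara); (2, NU, 8, Yara); (5, NULL, NULL, Heidi); (6, NULL, NULL, Tom); (6, NULL, NULL, Xin); (8, NULL, NULL, Frank); (8, NULL, NULL, Vik); (NULL, NULL, NULL, Pia)

LEFT JOIN keeps every row from `users`; unmatched rows get NULL for `logins`'s columns.
Matching on u.uid = l.uid AND u.tier = l.tier. A NULL in a compared column never satisfies the condition.
Matched pairs: 2; unmatched u rows kept: 7.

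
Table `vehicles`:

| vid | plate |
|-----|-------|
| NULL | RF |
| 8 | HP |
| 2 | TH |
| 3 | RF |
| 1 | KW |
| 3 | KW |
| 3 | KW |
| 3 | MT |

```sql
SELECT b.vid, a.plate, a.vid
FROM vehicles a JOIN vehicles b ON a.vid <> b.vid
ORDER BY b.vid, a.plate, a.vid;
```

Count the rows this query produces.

30

INNER JOIN keeps only pairs where the ON condition holds.
Matching on a.vid <> b.vid. A NULL in a compared column never satisfies the condition.
- vid=NULL: no matching b row, dropped.
- vid=8: 6 matching b row(s), so 6 row(s) emitted.
- vid=2: 6 matching b row(s), so 6 row(s) emitted.
- vid=3: 3 matching b row(s), so 3 row(s) emitted.
- vid=1: 6 matching b row(s), so 6 row(s) emitted.
- vid=3: 3 matching b row(s), so 3 row(s) emitted.
- vid=3: 3 matching b row(s), so 3 row(s) emitted.
- vid=3: 3 matching b row(s), so 3 row(s) emitted.
Total: 30 rows.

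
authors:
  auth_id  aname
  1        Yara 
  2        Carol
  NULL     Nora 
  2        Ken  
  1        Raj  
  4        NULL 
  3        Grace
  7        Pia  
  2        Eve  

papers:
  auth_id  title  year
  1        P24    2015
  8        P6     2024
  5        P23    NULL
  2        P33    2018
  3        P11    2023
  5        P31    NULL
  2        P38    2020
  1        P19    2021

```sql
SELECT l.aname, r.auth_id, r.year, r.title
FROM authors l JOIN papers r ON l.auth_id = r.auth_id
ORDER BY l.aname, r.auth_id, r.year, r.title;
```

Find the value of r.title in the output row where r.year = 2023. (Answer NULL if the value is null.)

INNER JOIN keeps only pairs where the ON condition holds.
Matching on l.auth_id = r.auth_id. A NULL in a compared column never satisfies the condition.
- l row (auth_id=1): matches 2 r row(s) → 2 output row(s).
- l row (auth_id=2): matches 2 r row(s) → 2 output row(s).
- l row (auth_id=NULL): no match → dropped.
- l row (auth_id=2): matches 2 r row(s) → 2 output row(s).
- l row (auth_id=1): matches 2 r row(s) → 2 output row(s).
- l row (auth_id=4): no match → dropped.
- l row (auth_id=3): matches 1 r row(s) → 1 output row(s).
- l row (auth_id=7): no match → dropped.
- l row (auth_id=2): matches 2 r row(s) → 2 output row(s).

P11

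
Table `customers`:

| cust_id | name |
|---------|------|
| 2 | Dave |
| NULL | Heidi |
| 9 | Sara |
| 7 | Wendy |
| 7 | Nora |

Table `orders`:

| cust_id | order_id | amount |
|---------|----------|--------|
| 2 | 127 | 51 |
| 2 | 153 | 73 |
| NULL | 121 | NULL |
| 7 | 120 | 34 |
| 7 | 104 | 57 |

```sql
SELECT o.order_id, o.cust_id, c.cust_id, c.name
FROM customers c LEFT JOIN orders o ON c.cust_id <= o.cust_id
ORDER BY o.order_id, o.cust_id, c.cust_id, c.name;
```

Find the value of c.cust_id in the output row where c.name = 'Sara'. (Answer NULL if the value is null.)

LEFT JOIN keeps every row from `customers`; unmatched rows get NULL for `orders`'s columns.
Matching on c.cust_id <= o.cust_id. A NULL in a compared column never satisfies the condition.
- c (cust_id=2) pairs with 4 row(s) of o.
- c (cust_id=NULL) has no partner → padded with NULL.
- c (cust_id=9) has no partner → padded with NULL.
- c (cust_id=7) pairs with 2 row(s) of o.
- c (cust_id=7) pairs with 2 row(s) of o.

9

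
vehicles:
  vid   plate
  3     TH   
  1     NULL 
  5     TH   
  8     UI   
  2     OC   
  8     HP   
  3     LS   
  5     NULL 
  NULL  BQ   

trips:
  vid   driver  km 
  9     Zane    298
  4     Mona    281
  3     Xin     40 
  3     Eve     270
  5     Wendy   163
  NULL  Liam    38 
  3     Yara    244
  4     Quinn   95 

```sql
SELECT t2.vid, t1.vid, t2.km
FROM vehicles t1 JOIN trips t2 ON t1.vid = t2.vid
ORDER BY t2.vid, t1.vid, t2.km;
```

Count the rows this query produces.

INNER JOIN keeps only pairs where the ON condition holds.
Matching on t1.vid = t2.vid. A NULL in a compared column never satisfies the condition.
- t1 row (vid=3): matches 3 t2 row(s) → 3 output row(s).
- t1 row (vid=1): no match → dropped.
- t1 row (vid=5): matches 1 t2 row(s) → 1 output row(s).
- t1 row (vid=8): no match → dropped.
- t1 row (vid=2): no match → dropped.
- t1 row (vid=8): no match → dropped.
- t1 row (vid=3): matches 3 t2 row(s) → 3 output row(s).
- t1 row (vid=5): matches 1 t2 row(s) → 1 output row(s).
- t1 row (vid=NULL): no match → dropped.
Total: 8 rows.

8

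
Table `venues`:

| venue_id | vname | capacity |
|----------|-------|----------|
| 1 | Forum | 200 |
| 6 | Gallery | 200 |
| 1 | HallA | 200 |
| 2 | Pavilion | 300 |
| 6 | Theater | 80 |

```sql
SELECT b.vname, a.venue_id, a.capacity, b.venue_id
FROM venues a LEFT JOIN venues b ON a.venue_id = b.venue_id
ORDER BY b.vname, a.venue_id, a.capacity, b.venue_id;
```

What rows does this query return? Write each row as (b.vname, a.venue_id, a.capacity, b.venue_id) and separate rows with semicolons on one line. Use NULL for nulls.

LEFT JOIN keeps every row from `venues a`; unmatched rows get NULL for `venues b`'s columns.
Matching on a.venue_id = b.venue_id.
Matched pairs: 9; unmatched a rows kept: 0.

(Forum, 1, 200, 1); (Forum, 1, 200, 1); (Gallery, 6, 80, 6); (Gallery, 6, 200, 6); (HallA, 1, 200, 1); (HallA, 1, 200, 1); (Pavilion, 2, 300, 2); (Theater, 6, 80, 6); (Theater, 6, 200, 6)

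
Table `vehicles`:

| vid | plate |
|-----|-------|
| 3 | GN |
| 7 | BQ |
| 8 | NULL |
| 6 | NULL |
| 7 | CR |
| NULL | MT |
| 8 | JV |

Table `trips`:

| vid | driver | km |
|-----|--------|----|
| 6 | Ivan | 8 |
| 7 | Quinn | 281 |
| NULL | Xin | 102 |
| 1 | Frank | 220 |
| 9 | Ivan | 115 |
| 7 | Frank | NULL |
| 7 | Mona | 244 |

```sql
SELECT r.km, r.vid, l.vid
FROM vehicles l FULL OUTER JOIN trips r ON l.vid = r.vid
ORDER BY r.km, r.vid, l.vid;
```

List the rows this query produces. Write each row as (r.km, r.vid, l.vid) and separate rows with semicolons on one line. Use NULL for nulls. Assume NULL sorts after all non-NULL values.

FULL OUTER JOIN keeps every row from both sides; unmatched rows get NULL for the other side's columns.
Matching on l.vid = r.vid. A NULL in a compared column never satisfies the condition.
- l[0] vid=3 → no match; kept with NULLs on the r side.
- l[1] vid=7 → 3 match(es) in r → 3 row(s).
- l[2] vid=8 → no match; kept with NULLs on the r side.
- l[3] vid=6 → 1 match(es) in r → 1 row(s).
- l[4] vid=7 → 3 match(es) in r → 3 row(s).
- l[5] vid=NULL → no match; kept with NULLs on the r side.
- l[6] vid=8 → no match; kept with NULLs on the r side.
- plus 3 unmatched r row(s), each kept with NULL l columns.

(8, 6, 6); (102, NULL, NULL); (115, 9, NULL); (220, 1, NULL); (244, 7, 7); (244, 7, 7); (281, 7, 7); (281, 7, 7); (NULL, 7, 7); (NULL, 7, 7); (NULL, NULL, 3); (NULL, NULL, 8); (NULL, NULL, 8); (NULL, NULL, NULL)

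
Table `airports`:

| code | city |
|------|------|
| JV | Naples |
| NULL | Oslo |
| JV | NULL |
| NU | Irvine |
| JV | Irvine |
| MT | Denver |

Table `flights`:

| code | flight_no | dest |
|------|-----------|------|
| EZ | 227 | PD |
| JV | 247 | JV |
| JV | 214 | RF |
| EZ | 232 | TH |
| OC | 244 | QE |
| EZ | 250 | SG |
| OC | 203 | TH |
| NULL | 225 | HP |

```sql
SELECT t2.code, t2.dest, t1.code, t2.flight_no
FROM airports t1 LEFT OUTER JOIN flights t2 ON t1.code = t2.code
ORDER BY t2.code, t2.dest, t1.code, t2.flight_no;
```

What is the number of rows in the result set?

LEFT JOIN keeps every row from `airports`; unmatched rows get NULL for `flights`'s columns.
Matching on t1.code = t2.code. A NULL in a compared column never satisfies the condition.
- code=JV: 2 matching t2 row(s), so 2 row(s) emitted.
- code=NULL: no t2 row matches, row kept with t2 columns NULL.
- code=JV: 2 matching t2 row(s), so 2 row(s) emitted.
- code=NU: no t2 row matches, row kept with t2 columns NULL.
- code=JV: 2 matching t2 row(s), so 2 row(s) emitted.
- code=MT: no t2 row matches, row kept with t2 columns NULL.
Total: 6 matched + 3 padded = 9 rows.

9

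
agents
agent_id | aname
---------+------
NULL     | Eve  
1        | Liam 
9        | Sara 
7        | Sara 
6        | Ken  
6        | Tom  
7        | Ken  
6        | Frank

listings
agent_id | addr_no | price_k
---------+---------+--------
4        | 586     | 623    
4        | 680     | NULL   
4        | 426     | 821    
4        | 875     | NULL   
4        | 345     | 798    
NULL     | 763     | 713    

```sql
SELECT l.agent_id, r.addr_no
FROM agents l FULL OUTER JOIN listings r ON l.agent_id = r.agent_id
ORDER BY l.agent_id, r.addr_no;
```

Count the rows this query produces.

FULL OUTER JOIN keeps every row from both sides; unmatched rows get NULL for the other side's columns.
Matching on l.agent_id = r.agent_id. A NULL in a compared column never satisfies the condition.
Matched pairs: 0; unmatched l rows kept: 8; unmatched r rows kept: 6.
Total: 0 matched + 14 padded = 14 rows.

14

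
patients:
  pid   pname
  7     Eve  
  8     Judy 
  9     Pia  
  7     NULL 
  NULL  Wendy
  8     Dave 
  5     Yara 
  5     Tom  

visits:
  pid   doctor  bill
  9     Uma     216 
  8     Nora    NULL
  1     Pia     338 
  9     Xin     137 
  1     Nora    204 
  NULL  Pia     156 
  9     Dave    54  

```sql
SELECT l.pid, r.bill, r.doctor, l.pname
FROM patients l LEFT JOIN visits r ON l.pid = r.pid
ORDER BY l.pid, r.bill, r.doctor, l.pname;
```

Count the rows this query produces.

10

LEFT JOIN keeps every row from `patients`; unmatched rows get NULL for `visits`'s columns.
Matching on l.pid = r.pid. A NULL in a compared column never satisfies the condition.
- l[0] pid=7 → no match; kept with NULLs on the r side.
- l[1] pid=8 → 1 match(es) in r → 1 row(s).
- l[2] pid=9 → 3 match(es) in r → 3 row(s).
- l[3] pid=7 → no match; kept with NULLs on the r side.
- l[4] pid=NULL → no match; kept with NULLs on the r side.
- l[5] pid=8 → 1 match(es) in r → 1 row(s).
- l[6] pid=5 → no match; kept with NULLs on the r side.
- l[7] pid=5 → no match; kept with NULLs on the r side.
Total: 5 matched + 5 padded = 10 rows.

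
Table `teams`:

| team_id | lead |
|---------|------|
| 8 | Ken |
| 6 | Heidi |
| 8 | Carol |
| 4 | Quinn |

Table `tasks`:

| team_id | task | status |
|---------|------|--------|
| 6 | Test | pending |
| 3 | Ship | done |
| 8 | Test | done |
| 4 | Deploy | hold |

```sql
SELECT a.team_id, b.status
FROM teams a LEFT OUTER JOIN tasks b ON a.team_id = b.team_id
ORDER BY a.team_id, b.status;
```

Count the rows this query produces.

4

LEFT JOIN keeps every row from `teams`; unmatched rows get NULL for `tasks`'s columns.
Matching on a.team_id = b.team_id.
- a row (team_id=8): matches 1 b row(s) → 1 output row(s).
- a row (team_id=6): matches 1 b row(s) → 1 output row(s).
- a row (team_id=8): matches 1 b row(s) → 1 output row(s).
- a row (team_id=4): matches 1 b row(s) → 1 output row(s).
Total: 4 rows.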